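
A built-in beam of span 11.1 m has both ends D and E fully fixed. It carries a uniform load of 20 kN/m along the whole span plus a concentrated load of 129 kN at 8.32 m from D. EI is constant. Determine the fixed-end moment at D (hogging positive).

Release both end moments; the primary structure is a simply-supported span DE with redundants M_D and M_E.
End rotations of the released simple span under the applied load (×1/EI):
  at D: UDL 20: wL³/(24EI) = 1140/EI
  at E: UDL 20: wL³/(24EI) = 1140/EI
  at D: point load 129 at a = 8.32: Pab(L + b)/(6LEI) = 621.8/EI
  at E: point load 129 at a = 8.32: Pab(L + a)/(6LEI) = 870/EI
  θ_D0 = 1762/EI,  θ_E0 = 2010/EI
Flexibility coefficients: a unit moment at one end gives L/(3EI) there and L/(6EI) at the far end, so f₁₁ = f₂₂ = 3.7/EI and f₁₂ = f₂₁ = 1.85/EI.
Compatibility — zero rotation at each built-in end:
  3.7 M_D + 1.85 M_E = 1762
  1.85 M_D + 3.7 M_E = 2010
Solving the pair gives M_D = 272.7 kN·m and M_E = 406.8 kN·m (hogging).

M_D = 272.7 kN·m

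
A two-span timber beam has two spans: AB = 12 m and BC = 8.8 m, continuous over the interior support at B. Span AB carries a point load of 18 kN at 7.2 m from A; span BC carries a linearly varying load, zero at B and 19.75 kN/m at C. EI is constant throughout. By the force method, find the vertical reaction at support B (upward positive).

Insert a hinge at B; M_B is the redundant, and each span becomes simply supported.
Rotations at B on the released spans (each span's end-slope, ×1/EI):
  span AB: point load 18 at a = 7.2: Pab(L + a)/(6LEI) = 165.9/EI
  span BC: triangular load, peak 19.75: 7w₀L³/(360EI) = 261.7/EI
  relative rotation θ_0 = (165.9 + 261.7)/EI = 427.6/EI
A unit hogging moment at B produces rotation L₁/(3EI) + L₂/(3EI) = 6.933/EI.
Compatibility: M_B·(L₁+L₂)/(3EI) = θ_0, giving M_B = 61.67 kN·m (hogging).
Span AB, ΣM about A with M_B applied at B: R_B^{AB}·12 = 129.6 + 61.67, so R_B^{AB} = 15.94 kN and R_A = 18 − 15.94 = 2.061 kN.
Span BC, ΣM about C: R_B^{BC}·8.8 = 254.9 + 61.67, so R_B^{BC} = 35.97 kN and R_C = 86.9 − 35.97 = 50.93 kN.
R_B = 15.94 + 35.97 = 51.91 kN.

R_B = 51.91 kN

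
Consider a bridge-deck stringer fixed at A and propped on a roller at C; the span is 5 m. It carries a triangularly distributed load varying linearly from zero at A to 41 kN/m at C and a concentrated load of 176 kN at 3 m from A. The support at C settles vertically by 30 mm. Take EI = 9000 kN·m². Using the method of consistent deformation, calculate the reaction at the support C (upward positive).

R_C = 125.9 kN

Choose R_C as the redundant. The primary structure is the cantilever fixed at A.
Deflection at C on the released cantilever, summing each load's contribution:
  triangular load, peak 41 at the free end: 11w₀L⁴/(120EI) = 2349/EI
  point load 176 at a = 3: Pa²(3L − a)/(6EI) = 3168/EI
  δ_0 = 5517/EI
Flexibility coefficient — unit upward force at C: δ_{CC} = L³/(3EI) = 41.67/EI.
With EI = 9000 kN·m²: δ_0 = 0.613 m and δ_{CC} = 0.00463 m/kN.
Compatibility — the beam at C must follow the support down by 0.03 m: δ_0 − R_C·δ_{CC} = 0.03, so R_C = (0.613 − 0.03)/0.00463 = 125.9 kN.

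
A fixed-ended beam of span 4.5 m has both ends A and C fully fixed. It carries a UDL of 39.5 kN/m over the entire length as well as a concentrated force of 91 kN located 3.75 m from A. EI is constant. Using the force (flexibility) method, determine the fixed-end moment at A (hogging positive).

Release both end moments; the primary structure is a simply-supported span AC with redundants M_A and M_C.
Simple-span end rotations at A and C under the given loads:
  at A: UDL 39.5: wL³/(24EI) = 150/EI
  at C: UDL 39.5: wL³/(24EI) = 150/EI
  at A: point load 91 at a = 3.75: Pab(L + b)/(6LEI) = 49.77/EI
  at C: point load 91 at a = 3.75: Pab(L + a)/(6LEI) = 78.2/EI
  θ_A0 = 199.7/EI,  θ_C0 = 228.2/EI
Flexibility coefficients: a unit moment at one end gives L/(3EI) there and L/(6EI) at the far end, so f₁₁ = f₂₂ = 1.5/EI and f₁₂ = f₂₁ = 0.75/EI.
Compatibility — zero rotation at each built-in end:
  1.5 M_A + 0.75 M_C = 199.7
  0.75 M_A + 1.5 M_C = 228.2
Solving the pair gives M_A = 76.14 kN·m and M_C = 114.1 kN·m (hogging).

M_A = 76.14 kN·m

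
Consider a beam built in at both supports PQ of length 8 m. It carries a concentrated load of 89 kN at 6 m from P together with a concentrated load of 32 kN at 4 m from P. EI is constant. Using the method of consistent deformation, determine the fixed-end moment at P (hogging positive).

M_P = 65.38 kN·m

Release both end moments; the primary structure is a simply-supported span PQ with redundants M_P and M_Q.
End rotations of the released simple span under the applied load (×1/EI):
  at P: point load 89 at a = 6: Pab(L + b)/(6LEI) = 222.5/EI
  at Q: point load 89 at a = 6: Pab(L + a)/(6LEI) = 311.5/EI
  at P: point load 32 at a = 4: Pab(L + b)/(6LEI) = 128/EI
  at Q: point load 32 at a = 4: Pab(L + a)/(6LEI) = 128/EI
  θ_P0 = 350.5/EI,  θ_Q0 = 439.5/EI
Flexibility coefficients: a unit moment at one end gives L/(3EI) there and L/(6EI) at the far end, so f₁₁ = f₂₂ = 2.667/EI and f₁₂ = f₂₁ = 1.333/EI.
Compatibility — zero rotation at each built-in end:
  2.667 M_P + 1.333 M_Q = 350.5
  1.333 M_P + 2.667 M_Q = 439.5
Solving the pair gives M_P = 65.38 kN·m and M_Q = 132.1 kN·m (hogging).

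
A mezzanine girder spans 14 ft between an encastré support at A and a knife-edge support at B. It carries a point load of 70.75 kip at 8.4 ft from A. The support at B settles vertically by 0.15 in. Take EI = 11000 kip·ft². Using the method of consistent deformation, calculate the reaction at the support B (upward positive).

Remove the prop at B; the released (primary) structure is a cantilever built in at A.
Primary-structure tip deflection at B by superposition:
  point load 70.75 at a = 8.4: Pa²(3L − a)/(6EI) = 27956/EI
Tip deflection under a unit load at B: L³/(3EI) = 914.7/EI.
With EI = 11000 kip·ft²: δ_0 = 2.5414 ft and δ_{BB} = 0.083152 ft/kip.
Compatibility — the beam at B must follow the support down by 0.0125 ft: δ_0 − R_B·δ_{BB} = 0.0125, so R_B = (2.5414 − 0.0125)/0.083152 = 30.41 kip.

R_B = 30.41 kip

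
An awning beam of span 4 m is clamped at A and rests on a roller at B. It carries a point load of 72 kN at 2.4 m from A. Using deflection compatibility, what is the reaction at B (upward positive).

R_B = 31.1 kN

Choose R_B as the redundant. The primary structure is the cantilever fixed at A.
Free-end deflection of the primary structure under the applied loading (downward +):
  point load 72 at a = 2.4: Pa²(3L − a)/(6EI) = 663.6/EI
Tip deflection under a unit load at B: L³/(3EI) = 21.33/EI.
The prop prevents deflection at B: R_B = δ_0/δ_{BB} = 663.6/21.33 = 31.1 kN.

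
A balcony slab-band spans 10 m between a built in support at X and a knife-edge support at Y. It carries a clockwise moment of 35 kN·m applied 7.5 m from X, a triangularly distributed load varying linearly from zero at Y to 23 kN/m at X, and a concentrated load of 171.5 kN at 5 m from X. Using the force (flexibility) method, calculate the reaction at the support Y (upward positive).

R_Y = 81.52 kN

Take the reaction at Y as the redundant and release it; the primary structure is a cantilever fixed at X.
Primary-structure tip deflection at Y by superposition:
  clockwise couple 35 at a = 7.5: M₀a(2L − a)/(2EI) = 1641/EI
  triangular load, peak 23 at the fixed end: w₀L⁴/(30EI) = 7667/EI
  point load 171.5 at a = 5: Pa²(3L − a)/(6EI) = 17865/EI
  δ_0 = 27172/EI
Flexibility coefficient — unit upward force at Y: δ_{YY} = L³/(3EI) = 333.3/EI.
Compatibility at Y: δ_0 − R_Y·δ_{YY} = 0, so R_Y = 27172/333.3 = 81.52 kN.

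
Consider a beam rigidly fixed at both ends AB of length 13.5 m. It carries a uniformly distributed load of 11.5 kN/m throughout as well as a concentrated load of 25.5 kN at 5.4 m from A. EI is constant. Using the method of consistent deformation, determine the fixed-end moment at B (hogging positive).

Release both end moments; the primary structure is a simply-supported span AB with redundants M_A and M_B.
Simple-span end rotations at A and B under the given loads:
  at A: UDL 11.5: wL³/(24EI) = 1179/EI
  at B: UDL 11.5: wL³/(24EI) = 1179/EI
  at A: point load 25.5 at a = 5.4: Pab(L + b)/(6LEI) = 297.4/EI
  at B: point load 25.5 at a = 5.4: Pab(L + a)/(6LEI) = 260.3/EI
  θ_A0 = 1476/EI,  θ_B0 = 1439/EI
Flexibility coefficients: a unit moment at one end gives L/(3EI) there and L/(6EI) at the far end, so f₁₁ = f₂₂ = 4.5/EI and f₁₂ = f₂₁ = 2.25/EI.
Compatibility — zero rotation at each built-in end:
  4.5 M_A + 2.25 M_B = 1476
  2.25 M_A + 4.5 M_B = 1439
Solving the pair gives M_A = 224.2 kN·m and M_B = 207.7 kN·m (hogging).

M_B = 207.7 kN·m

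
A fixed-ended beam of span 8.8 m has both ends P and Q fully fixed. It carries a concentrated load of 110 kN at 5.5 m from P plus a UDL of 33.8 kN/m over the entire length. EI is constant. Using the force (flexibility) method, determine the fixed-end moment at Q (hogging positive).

Take the two fixed-end moments M_P, M_Q as redundants; the released structure is the simple span PQ.
On the primary (simply-supported) span, the end slopes from the loading are:
  at P: point load 110 at a = 5.5: Pab(L + b)/(6LEI) = 457.5/EI
  at Q: point load 110 at a = 5.5: Pab(L + a)/(6LEI) = 540.7/EI
  at P: UDL 33.8: wL³/(24EI) = 959.7/EI
  at Q: UDL 33.8: wL³/(24EI) = 959.7/EI
  θ_P0 = 1417/EI,  θ_Q0 = 1500/EI
Flexibility coefficients: a unit moment at one end gives L/(3EI) there and L/(6EI) at the far end, so f₁₁ = f₂₂ = 2.933/EI and f₁₂ = f₂₁ = 1.467/EI.
Compatibility — zero rotation at each built-in end:
  2.933 M_P + 1.467 M_Q = 1417
  1.467 M_P + 2.933 M_Q = 1500
Solving the pair gives M_P = 303.2 kN·m and M_Q = 359.9 kN·m (hogging).

M_Q = 359.9 kN·m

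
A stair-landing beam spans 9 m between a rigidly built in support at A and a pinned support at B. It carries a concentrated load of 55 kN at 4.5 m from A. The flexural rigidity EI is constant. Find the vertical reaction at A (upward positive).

R_A = 37.81 kN

Release the roller at B. Primary structure: cantilever fixed at A.
Downward deflection at the released point B due to the loads:
  point load 55 at a = 4.5: Pa²(3L − a)/(6EI) = 4177/EI
Flexibility coefficient — unit upward force at B: δ_{BB} = L³/(3EI) = 243/EI.
The prop prevents deflection at B: R_B = δ_0/δ_{BB} = 4177/243 = 17.19 kN.
Vertical equilibrium: R_A = ΣP − R_B = 55 − 17.19 = 37.81 kN.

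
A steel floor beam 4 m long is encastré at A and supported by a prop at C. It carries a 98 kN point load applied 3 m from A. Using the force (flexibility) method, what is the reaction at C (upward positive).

R_C = 62.02 kN

Take the reaction at C as the redundant and release it; the primary structure is a cantilever fixed at A.
Downward deflection at the released point C due to the loads:
  point load 98 at a = 3: Pa²(3L − a)/(6EI) = 1323/EI
Flexibility coefficient — unit upward force at C: δ_{CC} = L³/(3EI) = 21.33/EI.
Compatibility at C: δ_0 − R_C·δ_{CC} = 0, so R_C = 1323/21.33 = 62.02 kN.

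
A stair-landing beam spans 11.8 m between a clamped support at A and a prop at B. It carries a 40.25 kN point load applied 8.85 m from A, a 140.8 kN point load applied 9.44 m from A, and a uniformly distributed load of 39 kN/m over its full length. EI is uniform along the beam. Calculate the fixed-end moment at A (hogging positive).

M_A = 894 kN·m

Release the roller at B. Primary structure: cantilever fixed at A.
Free-end deflection of the primary structure under the applied loading (downward +):
  point load 40.25 at a = 8.85: Pa²(3L − a)/(6EI) = 13950/EI
  point load 140.8 at a = 9.44: Pa²(3L − a)/(6EI) = 54288/EI
  UDL 39: wL⁴/(8EI) = 94515/EI
  δ_0 = 162753/EI
Tip deflection under a unit load at B: L³/(3EI) = 547.7/EI.
The prop prevents deflection at B: R_B = δ_0/δ_{BB} = 162753/547.7 = 297.2 kN.
Moment equilibrium about A: M_A = Σ(load moments about A) − R_B·L = 4401 − 297.2×11.8 = 894 kN·m.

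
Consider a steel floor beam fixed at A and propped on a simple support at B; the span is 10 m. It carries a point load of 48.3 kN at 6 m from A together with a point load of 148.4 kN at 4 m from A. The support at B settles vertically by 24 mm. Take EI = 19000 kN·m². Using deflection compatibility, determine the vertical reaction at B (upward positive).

R_B = 50.36 kN

Choose R_B as the redundant. The primary structure is the cantilever fixed at A.
Primary-structure tip deflection at B by superposition:
  point load 48.3 at a = 6: Pa²(3L − a)/(6EI) = 6955/EI
  point load 148.4 at a = 4: Pa²(3L − a)/(6EI) = 10289/EI
  δ_0 = 17244/EI
Flexibility coefficient — unit upward force at B: δ_{BB} = L³/(3EI) = 333.3/EI.
With EI = 19000 kN·m²: δ_0 = 0.90759 m and δ_{BB} = 0.017544 m/kN.
Compatibility — the beam at B must follow the support down by 0.024 m: δ_0 − R_B·δ_{BB} = 0.024, so R_B = (0.90759 − 0.024)/0.017544 = 50.36 kN.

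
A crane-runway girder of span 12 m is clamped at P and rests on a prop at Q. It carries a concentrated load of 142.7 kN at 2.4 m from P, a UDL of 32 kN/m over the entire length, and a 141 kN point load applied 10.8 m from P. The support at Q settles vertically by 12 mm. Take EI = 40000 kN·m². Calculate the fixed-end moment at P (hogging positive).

M_P = 916.3 kN·m

Release the roller at Q. Primary structure: cantilever fixed at P.
Primary-structure tip deflection at Q by superposition:
  point load 142.7 at a = 2.4: Pa²(3L − a)/(6EI) = 4603/EI
  UDL 32: wL⁴/(8EI) = 82944/EI
  point load 141 at a = 10.8: Pa²(3L − a)/(6EI) = 69074/EI
  δ_0 = 156621/EI
Tip deflection under a unit load at Q: L³/(3EI) = 576/EI.
With EI = 40000 kN·m²: δ_0 = 3.9155 m and δ_{QQ} = 0.0144 m/kN.
Compatibility — the beam at Q must follow the support down by 0.012 m: δ_0 − R_Q·δ_{QQ} = 0.012, so R_Q = (3.9155 − 0.012)/0.0144 = 271.1 kN.
Moment equilibrium about P: M_P = Σ(load moments about P) − R_Q·L = 4169 − 271.1×12 = 916.3 kN·m.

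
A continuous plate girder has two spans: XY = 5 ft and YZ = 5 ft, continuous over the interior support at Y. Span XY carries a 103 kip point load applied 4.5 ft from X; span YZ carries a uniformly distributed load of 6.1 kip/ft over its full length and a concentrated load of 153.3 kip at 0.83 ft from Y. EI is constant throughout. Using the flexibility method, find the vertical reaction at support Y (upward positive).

R_Y = 267.9 kip

Release continuity at Y by inserting a hinge; the redundant is the internal moment M_Y. The primary structure is two simply-supported spans XY and YZ.
End slopes at the hinge Y, treating each span as simply supported:
  span XY: point load 103 at a = 4.5: Pab(L + a)/(6LEI) = 73.39/EI
  span YZ: UDL 6.1: wL³/(24EI) = 31.77/EI
  span YZ: point load 153.3 at a = 0.83: Pab(L + b)/(6LEI) = 162.2/EI
  relative rotation θ_0 = (73.39 + 194)/EI = 267.3/EI
A unit hogging moment at Y produces rotation L₁/(3EI) + L₂/(3EI) = 3.333/EI.
Compatibility: M_Y·(L₁+L₂)/(3EI) = θ_0, giving M_Y = 80.2 kip·ft (hogging).
Span XY, ΣM about X with M_Y applied at Y: R_Y^{XY}·5 = 463.5 + 80.2, so R_Y^{XY} = 108.7 kip and R_X = 103 − 108.7 = -5.74 kip.
Span YZ, ΣM about Z: R_Y^{YZ}·5 = 715.5 + 80.2, so R_Y^{YZ} = 159.1 kip and R_Z = 183.8 − 159.1 = 24.66 kip.
R_Y = 108.7 + 159.1 = 267.9 kip.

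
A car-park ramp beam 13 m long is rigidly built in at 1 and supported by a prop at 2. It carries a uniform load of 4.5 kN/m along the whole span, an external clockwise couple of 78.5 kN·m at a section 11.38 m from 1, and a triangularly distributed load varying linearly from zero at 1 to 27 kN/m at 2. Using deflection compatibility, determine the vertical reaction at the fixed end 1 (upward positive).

R_1 = 106.6 kN

Remove the prop at 2; the released (primary) structure is a cantilever built in at 1.
Free-end deflection of the primary structure under the applied loading (downward +):
  UDL 4.5: wL⁴/(8EI) = 16066/EI
  clockwise couple 78.5 at a = 11.38: M₀a(2L − a)/(2EI) = 6530/EI
  triangular load, peak 27 at the free end: 11w₀L⁴/(120EI) = 70688/EI
  δ_0 = 93284/EI
Flexibility coefficient — unit upward force at 2: δ_{22} = L³/(3EI) = 732.3/EI.
Compatibility at 2: δ_0 − R_2·δ_{22} = 0, so R_2 = 93284/732.3 = 127.4 kN.
Vertical equilibrium: R_1 = ΣP − R_2 = 234 − 127.4 = 106.6 kN.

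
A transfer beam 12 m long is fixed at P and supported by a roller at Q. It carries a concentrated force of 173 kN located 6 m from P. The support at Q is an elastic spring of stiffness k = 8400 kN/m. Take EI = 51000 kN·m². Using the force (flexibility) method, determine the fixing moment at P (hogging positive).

M_P = 396 kN·m

Choose R_Q as the redundant. The primary structure is the cantilever fixed at P.
Free-end deflection of the primary structure under the applied loading (downward +):
  point load 173 at a = 6: Pa²(3L − a)/(6EI) = 31140/EI
Tip deflection under a unit load at Q: L³/(3EI) = 576/EI.
With EI = 51000 kN·m²: δ_0 = 0.61059 m and δ_{QQ} = 0.011294 m/kN.
Compatibility — the spring shortens by R_Q/k under the reaction it provides: δ_0 − R_Q·δ_{QQ} = R_Q/k. With 1/k = 0.000119 m/kN, R_Q = δ_0 / (δ_{QQ} + 1/k) = 0.61059 / (0.011294 + 0.000119) = 53.5 kN.
Moment equilibrium about P: M_P = Σ(load moments about P) − R_Q·L = 1038 − 53.5×12 = 396 kN·m.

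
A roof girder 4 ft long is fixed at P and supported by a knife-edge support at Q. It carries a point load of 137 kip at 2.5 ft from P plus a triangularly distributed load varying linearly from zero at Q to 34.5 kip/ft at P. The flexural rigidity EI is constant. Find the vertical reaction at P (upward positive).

Take the reaction at Q as the redundant and release it; the primary structure is a cantilever fixed at P.
Deflection at Q on the released cantilever, summing each load's contribution:
  point load 137 at a = 2.5: Pa²(3L − a)/(6EI) = 1356/EI
  triangular load, peak 34.5 at the fixed end: w₀L⁴/(30EI) = 294.4/EI
  δ_0 = 1650/EI
Tip deflection under a unit load at Q: L³/(3EI) = 21.33/EI.
The prop prevents deflection at Q: R_Q = δ_0/δ_{QQ} = 1650/21.33 = 77.35 kip.
Vertical equilibrium: R_P = ΣP − R_Q = 206 − 77.35 = 128.7 kip.

R_P = 128.7 kip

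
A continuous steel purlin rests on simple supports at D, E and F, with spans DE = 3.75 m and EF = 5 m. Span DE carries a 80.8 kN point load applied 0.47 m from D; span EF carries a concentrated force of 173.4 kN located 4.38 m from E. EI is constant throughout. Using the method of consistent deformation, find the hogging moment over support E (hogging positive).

M_E = 38.25 kN·m

Take M_E as the redundant. Released structure: two simple spans DE and EF with a hinge at E.
Discontinuity in slope at E on the released structure — sum the simple-span end rotations:
  span DE: point load 80.8 at a = 0.47: Pab(L + a)/(6LEI) = 23.36/EI
  span EF: point load 173.4 at a = 4.38: Pab(L + b)/(6LEI) = 88.21/EI
  relative rotation θ_0 = (23.36 + 88.21)/EI = 111.6/EI
A unit hogging moment at E produces rotation L₁/(3EI) + L₂/(3EI) = 2.917/EI.
Slope continuity at E: θ_0 = M_E·2.917/EI, so M_E = 111.6/2.917 = 38.25 kN·m (hogging).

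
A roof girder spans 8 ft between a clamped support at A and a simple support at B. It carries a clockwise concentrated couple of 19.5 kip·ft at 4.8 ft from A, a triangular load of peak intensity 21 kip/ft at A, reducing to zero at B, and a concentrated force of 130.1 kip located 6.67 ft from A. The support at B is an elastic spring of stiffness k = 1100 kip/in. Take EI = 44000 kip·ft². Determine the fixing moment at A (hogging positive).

M_A = 186.7 kip·ft

Take the reaction at B as the redundant and release it; the primary structure is a cantilever fixed at A.
Free-end deflection of the primary structure under the applied loading (downward +):
  clockwise couple 19.5 at a = 4.8: M₀a(2L − a)/(2EI) = 524.2/EI
  triangular load, peak 21 at the fixed end: w₀L⁴/(30EI) = 2867/EI
  point load 130.1 at a = 6.67: Pa²(3L − a)/(6EI) = 16718/EI
  δ_0 = 20109/EI
Tip deflection under a unit load at B: L³/(3EI) = 170.7/EI.
With EI = 44000 kip·ft²: δ_0 = 0.45702 ft and δ_{BB} = 0.003879 ft/kip.
Compatibility — the spring shortens by R_B/k under the reaction it provides: δ_0 − R_B·δ_{BB} = R_B/k. With 1/k = 1/(1100×12) ft/kip = 0.000076 ft/kip, R_B = δ_0 / (δ_{BB} + 1/k) = 0.45702 / (0.003879 + 0.000076) = 115.6 kip.
Moment equilibrium about A: M_A = Σ(load moments about A) − R_B·L = 1111 − 115.6×8 = 186.7 kip·ft.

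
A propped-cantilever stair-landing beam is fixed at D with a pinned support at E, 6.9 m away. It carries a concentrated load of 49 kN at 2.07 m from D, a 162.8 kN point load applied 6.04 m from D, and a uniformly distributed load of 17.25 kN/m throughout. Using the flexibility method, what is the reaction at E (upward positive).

Take the reaction at E as the redundant and release it; the primary structure is a cantilever fixed at D.
Primary-structure tip deflection at E by superposition:
  point load 49 at a = 2.07: Pa²(3L − a)/(6EI) = 651.9/EI
  point load 162.8 at a = 6.04: Pa²(3L − a)/(6EI) = 14511/EI
  UDL 17.25: wL⁴/(8EI) = 4888/EI
  δ_0 = 20051/EI
Tip deflection under a unit load at E: L³/(3EI) = 109.5/EI.
Compatibility at E: δ_0 − R_E·δ_{EE} = 0, so R_E = 20051/109.5 = 183.1 kN.

R_E = 183.1 kN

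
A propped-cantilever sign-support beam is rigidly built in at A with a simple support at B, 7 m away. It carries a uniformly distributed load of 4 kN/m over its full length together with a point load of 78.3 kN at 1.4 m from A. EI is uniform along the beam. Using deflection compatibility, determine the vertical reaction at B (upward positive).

Release the roller at B. Primary structure: cantilever fixed at A.
Downward deflection at the released point B due to the loads:
  UDL 4: wL⁴/(8EI) = 1200/EI
  point load 78.3 at a = 1.4: Pa²(3L − a)/(6EI) = 501.3/EI
  δ_0 = 1702/EI
Flexibility coefficient — unit upward force at B: δ_{BB} = L³/(3EI) = 114.3/EI.
The prop prevents deflection at B: R_B = δ_0/δ_{BB} = 1702/114.3 = 14.88 kN.

R_B = 14.88 kN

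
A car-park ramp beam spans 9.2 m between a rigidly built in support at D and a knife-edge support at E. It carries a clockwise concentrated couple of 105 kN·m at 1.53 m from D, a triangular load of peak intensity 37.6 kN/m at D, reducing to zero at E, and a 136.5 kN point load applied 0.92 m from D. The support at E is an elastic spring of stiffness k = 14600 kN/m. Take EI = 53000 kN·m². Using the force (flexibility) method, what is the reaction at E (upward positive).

Take the reaction at E as the redundant and release it; the primary structure is a cantilever fixed at D.
Downward deflection at the released point E due to the loads:
  clockwise couple 105 at a = 1.53: M₀a(2L − a)/(2EI) = 1355/EI
  triangular load, peak 37.6 at the fixed end: w₀L⁴/(30EI) = 8979/EI
  point load 136.5 at a = 0.92: Pa²(3L − a)/(6EI) = 513.7/EI
  δ_0 = 10848/EI
Flexibility coefficient — unit upward force at E: δ_{EE} = L³/(3EI) = 259.6/EI.
With EI = 53000 kN·m²: δ_0 = 0.20467 m and δ_{EE} = 0.004897 m/kN.
Compatibility — the spring shortens by R_E/k under the reaction it provides: δ_0 − R_E·δ_{EE} = R_E/k. With 1/k = 0.000068 m/kN, R_E = δ_0 / (δ_{EE} + 1/k) = 0.20467 / (0.004897 + 0.000068) = 41.22 kN.

R_E = 41.22 kN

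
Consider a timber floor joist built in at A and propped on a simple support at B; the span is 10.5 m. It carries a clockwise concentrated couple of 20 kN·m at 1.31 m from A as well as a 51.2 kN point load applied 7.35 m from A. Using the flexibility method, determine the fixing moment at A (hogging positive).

Choose R_B as the redundant. The primary structure is the cantilever fixed at A.
Free-end deflection of the primary structure under the applied loading (downward +):
  clockwise couple 20 at a = 1.31: M₀a(2L − a)/(2EI) = 257.9/EI
  point load 51.2 at a = 7.35: Pa²(3L − a)/(6EI) = 11133/EI
  δ_0 = 11391/EI
Flexibility coefficient — unit upward force at B: δ_{BB} = L³/(3EI) = 385.9/EI.
Compatibility at B: δ_0 − R_B·δ_{BB} = 0, so R_B = 11391/385.9 = 29.52 kN.
Moment equilibrium about A: M_A = Σ(load moments about A) − R_B·L = 396.3 − 29.52×10.5 = 86.36 kN·m.

M_A = 86.36 kN·m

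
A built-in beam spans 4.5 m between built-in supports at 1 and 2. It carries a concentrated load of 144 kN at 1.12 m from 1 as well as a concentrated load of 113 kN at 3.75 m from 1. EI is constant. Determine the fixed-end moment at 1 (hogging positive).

Release both end moments; the primary structure is a simply-supported span 12 with redundants M_1 and M_2.
End rotations of the released simple span under the applied load (×1/EI):
  at 1: point load 144 at a = 1.12: Pab(L + b)/(6LEI) = 159.1/EI
  at 2: point load 144 at a = 1.12: Pab(L + a)/(6LEI) = 113.5/EI
  at 1: point load 113 at a = 3.75: Pab(L + b)/(6LEI) = 61.8/EI
  at 2: point load 113 at a = 3.75: Pab(L + a)/(6LEI) = 97.11/EI
  θ_10 = 220.9/EI,  θ_20 = 210.6/EI
Flexibility coefficients: a unit moment at one end gives L/(3EI) there and L/(6EI) at the far end, so f₁₁ = f₂₂ = 1.5/EI and f₁₂ = f₂₁ = 0.75/EI.
Compatibility — zero rotation at each built-in end:
  1.5 M_1 + 0.75 M_2 = 220.9
  0.75 M_1 + 1.5 M_2 = 210.6
Solving the pair gives M_1 = 102.8 kN·m and M_2 = 89 kN·m (hogging).

M_1 = 102.8 kN·m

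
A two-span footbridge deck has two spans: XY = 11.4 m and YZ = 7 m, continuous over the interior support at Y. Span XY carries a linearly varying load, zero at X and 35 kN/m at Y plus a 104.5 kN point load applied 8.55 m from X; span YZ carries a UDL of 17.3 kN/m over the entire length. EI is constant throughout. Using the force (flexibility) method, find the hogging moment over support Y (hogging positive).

M_Y = 349.3 kN·m

Insert a hinge at Y; M_Y is the redundant, and each span becomes simply supported.
End slopes at the hinge Y, treating each span as simply supported:
  span XY: triangular load, peak 35: w₀L³/(45EI) = 1152/EI
  span XY: point load 104.5 at a = 8.55: Pab(L + a)/(6LEI) = 742.7/EI
  span YZ: UDL 17.3: wL³/(24EI) = 247.2/EI
  relative rotation θ_0 = (1895 + 247.2)/EI = 2142/EI
A unit hogging moment at Y produces rotation L₁/(3EI) + L₂/(3EI) = 6.133/EI.
Compatibility: M_Y·(L₁+L₂)/(3EI) = θ_0, giving M_Y = 349.3 kN·m (hogging).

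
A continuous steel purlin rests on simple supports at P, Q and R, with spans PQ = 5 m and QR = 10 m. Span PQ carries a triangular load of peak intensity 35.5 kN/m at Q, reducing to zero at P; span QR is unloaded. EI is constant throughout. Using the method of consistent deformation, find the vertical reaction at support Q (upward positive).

R_Q = 65.08 kN

Insert a hinge at Q; M_Q is the redundant, and each span becomes simply supported.
Discontinuity in slope at Q on the released structure — sum the simple-span end rotations:
  span PQ: triangular load, peak 35.5: w₀L³/(45EI) = 98.61/EI
  relative rotation θ_0 = (98.61 + 0)/EI = 98.61/EI
A unit hogging moment at Q produces rotation L₁/(3EI) + L₂/(3EI) = 5/EI.
Compatibility: M_Q·(L₁+L₂)/(3EI) = θ_0, giving M_Q = 19.72 kN·m (hogging).
Span PQ, ΣM about P with M_Q applied at Q: R_Q^{PQ}·5 = 295.8 + 19.72, so R_Q^{PQ} = 63.11 kN and R_P = 88.75 − 63.11 = 25.64 kN.
Span QR, ΣM about R: R_Q^{QR}·10 = 0 + 19.72, so R_Q^{QR} = 1.972 kN and R_R = 0 − 1.972 = -1.972 kN.
R_Q = 63.11 + 1.972 = 65.08 kN.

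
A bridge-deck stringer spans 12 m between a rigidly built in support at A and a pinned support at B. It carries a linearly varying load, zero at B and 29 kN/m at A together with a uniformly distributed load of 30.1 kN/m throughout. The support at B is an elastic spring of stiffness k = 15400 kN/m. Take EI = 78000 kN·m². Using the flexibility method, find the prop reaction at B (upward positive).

Take the reaction at B as the redundant and release it; the primary structure is a cantilever fixed at A.
Primary-structure tip deflection at B by superposition:
  triangular load, peak 29 at the fixed end: w₀L⁴/(30EI) = 20045/EI
  UDL 30.1: wL⁴/(8EI) = 78019/EI
  δ_0 = 98064/EI
Flexibility coefficient — unit upward force at B: δ_{BB} = L³/(3EI) = 576/EI.
With EI = 78000 kN·m²: δ_0 = 1.2572 m and δ_{BB} = 0.007385 m/kN.
Compatibility — the spring shortens by R_B/k under the reaction it provides: δ_0 − R_B·δ_{BB} = R_B/k. With 1/k = 0.000065 m/kN, R_B = δ_0 / (δ_{BB} + 1/k) = 1.2572 / (0.007385 + 0.000065) = 168.8 kN.

R_B = 168.8 kN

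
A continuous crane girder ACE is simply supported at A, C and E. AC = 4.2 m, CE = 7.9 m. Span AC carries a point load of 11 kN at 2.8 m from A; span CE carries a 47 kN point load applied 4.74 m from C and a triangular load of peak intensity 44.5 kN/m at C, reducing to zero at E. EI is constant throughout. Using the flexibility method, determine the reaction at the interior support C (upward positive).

Insert a hinge at C; M_C is the redundant, and each span becomes simply supported.
End slopes at the hinge C, treating each span as simply supported:
  span AC: point load 11 at a = 2.8: Pab(L + a)/(6LEI) = 11.98/EI
  span CE: point load 47 at a = 4.74: Pab(L + b)/(6LEI) = 164.3/EI
  span CE: triangular load, peak 44.5: w₀L³/(45EI) = 487.6/EI
  relative rotation θ_0 = (11.98 + 651.8)/EI = 663.8/EI
A unit hogging moment at C produces rotation L₁/(3EI) + L₂/(3EI) = 4.033/EI.
Compatibility: M_C·(L₁+L₂)/(3EI) = θ_0, giving M_C = 164.6 kN·m (hogging).
Span AC, ΣM about A with M_C applied at C: R_C^{AC}·4.2 = 30.8 + 164.6, so R_C^{AC} = 46.52 kN and R_A = 11 − 46.52 = -35.52 kN.
Span CE, ΣM about E: R_C^{CE}·7.9 = 1074 + 164.6, so R_C^{CE} = 156.8 kN and R_E = 222.8 − 156.8 = 65.96 kN.
R_C = 46.52 + 156.8 = 203.3 kN.

R_C = 203.3 kN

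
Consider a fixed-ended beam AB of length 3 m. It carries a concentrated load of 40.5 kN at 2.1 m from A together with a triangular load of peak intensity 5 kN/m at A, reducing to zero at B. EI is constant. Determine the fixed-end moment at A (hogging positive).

M_A = 9.905 kN·m

Take the two fixed-end moments M_A, M_B as redundants; the released structure is the simple span AB.
On the primary (simply-supported) span, the end slopes from the loading are:
  at A: point load 40.5 at a = 2.1: Pab(L + b)/(6LEI) = 16.58/EI
  at B: point load 40.5 at a = 2.1: Pab(L + a)/(6LEI) = 21.69/EI
  at A: triangular load, peak 5: w₀L³/(45EI) = 3/EI
  at B: triangular load, peak 5: 7w₀L³/(360EI) = 2.625/EI
  θ_A0 = 19.58/EI,  θ_B0 = 24.31/EI
Flexibility coefficients: a unit moment at one end gives L/(3EI) there and L/(6EI) at the far end, so f₁₁ = f₂₂ = 1/EI and f₁₂ = f₂₁ = 0.5/EI.
Compatibility — zero rotation at each built-in end:
  1 M_A + 0.5 M_B = 19.58
  0.5 M_A + 1 M_B = 24.31
Solving the pair gives M_A = 9.905 kN·m and M_B = 19.36 kN·m (hogging).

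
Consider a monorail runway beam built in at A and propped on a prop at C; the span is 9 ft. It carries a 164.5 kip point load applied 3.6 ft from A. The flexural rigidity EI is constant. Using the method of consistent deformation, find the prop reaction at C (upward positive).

Release the roller at C. Primary structure: cantilever fixed at A.
Downward deflection at the released point C due to the loads:
  point load 164.5 at a = 3.6: Pa²(3L − a)/(6EI) = 8314/EI
Flexibility coefficient — unit upward force at C: δ_{CC} = L³/(3EI) = 243/EI.
The prop prevents deflection at C: R_C = δ_0/δ_{CC} = 8314/243 = 34.22 kip.

R_C = 34.22 kip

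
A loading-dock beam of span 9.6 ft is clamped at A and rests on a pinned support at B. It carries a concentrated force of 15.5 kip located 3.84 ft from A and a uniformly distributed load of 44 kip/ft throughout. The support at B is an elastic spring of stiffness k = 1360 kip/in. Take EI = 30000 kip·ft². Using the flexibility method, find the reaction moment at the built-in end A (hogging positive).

M_A = 545.1 kip·ft

Take the reaction at B as the redundant and release it; the primary structure is a cantilever fixed at A.
Deflection at B on the released cantilever, summing each load's contribution:
  point load 15.5 at a = 3.84: Pa²(3L − a)/(6EI) = 950.8/EI
  UDL 44: wL⁴/(8EI) = 46714/EI
  δ_0 = 47665/EI
Flexibility coefficient — unit upward force at B: δ_{BB} = L³/(3EI) = 294.9/EI.
With EI = 30000 kip·ft²: δ_0 = 1.5888 ft and δ_{BB} = 0.00983 ft/kip.
Compatibility — the spring shortens by R_B/k under the reaction it provides: δ_0 − R_B·δ_{BB} = R_B/k. With 1/k = 1/(1360×12) ft/kip = 0.000061 ft/kip, R_B = δ_0 / (δ_{BB} + 1/k) = 1.5888 / (0.00983 + 0.000061) = 160.6 kip.
Moment equilibrium about A: M_A = Σ(load moments about A) − R_B·L = 2087 − 160.6×9.6 = 545.1 kip·ft.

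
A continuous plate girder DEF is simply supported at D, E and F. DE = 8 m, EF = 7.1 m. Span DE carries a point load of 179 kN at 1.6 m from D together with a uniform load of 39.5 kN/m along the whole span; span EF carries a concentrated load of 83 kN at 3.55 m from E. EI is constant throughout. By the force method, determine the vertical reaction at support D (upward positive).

Release continuity at E by inserting a hinge; the redundant is the internal moment M_E. The primary structure is two simply-supported spans DE and EF.
End slopes at the hinge E, treating each span as simply supported:
  span DE: point load 179 at a = 1.6: Pab(L + a)/(6LEI) = 366.6/EI
  span DE: UDL 39.5: wL³/(24EI) = 842.7/EI
  span EF: point load 83 at a = 3.55: Pab(L + b)/(6LEI) = 261.5/EI
  relative rotation θ_0 = (1209 + 261.5)/EI = 1471/EI
A unit hogging moment at E produces rotation L₁/(3EI) + L₂/(3EI) = 5.033/EI.
Compatibility: M_E·(L₁+L₂)/(3EI) = θ_0, giving M_E = 292.2 kN·m (hogging).
Span DE, ΣM about D with M_E applied at E: R_E^{DE}·8 = 1550 + 292.2, so R_E^{DE} = 230.3 kN and R_D = 495 − 230.3 = 264.7 kN.

R_D = 264.7 kN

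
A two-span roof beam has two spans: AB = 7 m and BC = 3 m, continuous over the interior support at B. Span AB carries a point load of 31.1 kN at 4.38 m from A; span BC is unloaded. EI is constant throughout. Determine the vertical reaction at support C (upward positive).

R_C = -9.67 kN

Insert a hinge at B; M_B is the redundant, and each span becomes simply supported.
Discontinuity in slope at B on the released structure — sum the simple-span end rotations:
  span AB: point load 31.1 at a = 4.38: Pab(L + a)/(6LEI) = 96.7/EI
  relative rotation θ_0 = (96.7 + 0)/EI = 96.7/EI
A unit hogging moment at B produces rotation L₁/(3EI) + L₂/(3EI) = 3.333/EI.
Compatibility: M_B·(L₁+L₂)/(3EI) = θ_0, giving M_B = 29.01 kN·m (hogging).
Span BC, ΣM about C: R_B^{BC}·3 = 0 + 29.01, so R_B^{BC} = 9.67 kN and R_C = 0 − 9.67 = -9.67 kN.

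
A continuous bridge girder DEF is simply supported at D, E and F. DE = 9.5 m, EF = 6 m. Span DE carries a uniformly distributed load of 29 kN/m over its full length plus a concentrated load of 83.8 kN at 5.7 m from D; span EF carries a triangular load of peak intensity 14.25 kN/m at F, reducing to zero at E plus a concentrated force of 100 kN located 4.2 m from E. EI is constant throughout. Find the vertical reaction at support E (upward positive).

Take M_E as the redundant. Released structure: two simple spans DE and EF with a hinge at E.
End slopes at the hinge E, treating each span as simply supported:
  span DE: UDL 29: wL³/(24EI) = 1036/EI
  span DE: point load 83.8 at a = 5.7: Pab(L + a)/(6LEI) = 484/EI
  span EF: triangular load, peak 14.25: 7w₀L³/(360EI) = 59.85/EI
  span EF: point load 100 at a = 4.2: Pab(L + b)/(6LEI) = 163.8/EI
  relative rotation θ_0 = (1520 + 223.7)/EI = 1744/EI
A unit hogging moment at E produces rotation L₁/(3EI) + L₂/(3EI) = 5.167/EI.
Compatibility: M_E·(L₁+L₂)/(3EI) = θ_0, giving M_E = 337.5 kN·m (hogging).
Span DE, ΣM about D with M_E applied at E: R_E^{DE}·9.5 = 1786 + 337.5, so R_E^{DE} = 223.6 kN and R_D = 359.3 − 223.6 = 135.7 kN.
Span EF, ΣM about F: R_E^{EF}·6 = 265.5 + 337.5, so R_E^{EF} = 100.5 kN and R_F = 142.8 − 100.5 = 42.25 kN.
R_E = 223.6 + 100.5 = 324.1 kN.

R_E = 324.1 kN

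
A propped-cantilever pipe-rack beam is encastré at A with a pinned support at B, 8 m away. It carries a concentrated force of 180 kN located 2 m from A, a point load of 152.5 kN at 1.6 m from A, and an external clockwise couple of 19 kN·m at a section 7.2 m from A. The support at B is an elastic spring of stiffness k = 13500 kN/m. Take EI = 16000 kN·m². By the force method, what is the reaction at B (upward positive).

R_B = 27.35 kN

Choose R_B as the redundant. The primary structure is the cantilever fixed at A.
Downward deflection at the released point B due to the loads:
  point load 180 at a = 2: Pa²(3L − a)/(6EI) = 2640/EI
  point load 152.5 at a = 1.6: Pa²(3L − a)/(6EI) = 1457/EI
  clockwise couple 19 at a = 7.2: M₀a(2L − a)/(2EI) = 601.9/EI
  δ_0 = 4699/EI
Tip deflection under a unit load at B: L³/(3EI) = 170.7/EI.
With EI = 16000 kN·m²: δ_0 = 0.29371 m and δ_{BB} = 0.010667 m/kN.
Compatibility — the spring shortens by R_B/k under the reaction it provides: δ_0 − R_B·δ_{BB} = R_B/k. With 1/k = 0.000074 m/kN, R_B = δ_0 / (δ_{BB} + 1/k) = 0.29371 / (0.010667 + 0.000074) = 27.35 kN.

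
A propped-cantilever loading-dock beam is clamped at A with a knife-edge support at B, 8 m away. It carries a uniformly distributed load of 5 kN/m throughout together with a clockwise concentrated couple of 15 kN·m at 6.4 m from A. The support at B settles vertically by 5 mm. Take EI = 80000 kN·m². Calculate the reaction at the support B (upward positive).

R_B = 15.36 kN

Release the roller at B. Primary structure: cantilever fixed at A.
Free-end deflection of the primary structure under the applied loading (downward +):
  UDL 5: wL⁴/(8EI) = 2560/EI
  clockwise couple 15 at a = 6.4: M₀a(2L − a)/(2EI) = 460.8/EI
  δ_0 = 3021/EI
Tip deflection under a unit load at B: L³/(3EI) = 170.7/EI.
With EI = 80000 kN·m²: δ_0 = 0.03776 m and δ_{BB} = 0.002133 m/kN.
Compatibility — the beam at B must follow the support down by 0.005 m: δ_0 − R_B·δ_{BB} = 0.005, so R_B = (0.03776 − 0.005)/0.002133 = 15.36 kN.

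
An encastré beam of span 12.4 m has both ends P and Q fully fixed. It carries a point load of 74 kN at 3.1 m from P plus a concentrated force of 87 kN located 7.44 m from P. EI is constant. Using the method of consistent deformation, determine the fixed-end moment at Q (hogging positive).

M_Q = 198.4 kN·m

Take the two fixed-end moments M_P, M_Q as redundants; the released structure is the simple span PQ.
Simple-span end rotations at P and Q under the given loads:
  at P: point load 74 at a = 3.1: Pab(L + b)/(6LEI) = 622.2/EI
  at Q: point load 74 at a = 3.1: Pab(L + a)/(6LEI) = 444.5/EI
  at P: point load 87 at a = 7.44: Pab(L + b)/(6LEI) = 749.1/EI
  at Q: point load 87 at a = 7.44: Pab(L + a)/(6LEI) = 856.1/EI
  θ_P0 = 1371/EI,  θ_Q0 = 1301/EI
Flexibility coefficients: a unit moment at one end gives L/(3EI) there and L/(6EI) at the far end, so f₁₁ = f₂₂ = 4.133/EI and f₁₂ = f₂₁ = 2.067/EI.
Compatibility — zero rotation at each built-in end:
  4.133 M_P + 2.067 M_Q = 1371
  2.067 M_P + 4.133 M_Q = 1301
Solving the pair gives M_P = 232.6 kN·m and M_Q = 198.4 kN·m (hogging).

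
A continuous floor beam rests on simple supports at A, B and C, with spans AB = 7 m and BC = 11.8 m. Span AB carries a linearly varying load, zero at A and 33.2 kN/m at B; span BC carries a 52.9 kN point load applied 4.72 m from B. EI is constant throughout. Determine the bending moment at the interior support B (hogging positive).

M_B = 115.6 kN·m

Take M_B as the redundant. Released structure: two simple spans AB and BC with a hinge at B.
End slopes at the hinge B, treating each span as simply supported:
  span AB: triangular load, peak 33.2: w₀L³/(45EI) = 253.1/EI
  span BC: point load 52.9 at a = 4.72: Pab(L + b)/(6LEI) = 471.4/EI
  relative rotation θ_0 = (253.1 + 471.4)/EI = 724.5/EI
A unit hogging moment at B produces rotation L₁/(3EI) + L₂/(3EI) = 6.267/EI.
Slope continuity at B: θ_0 = M_B·6.267/EI, so M_B = 724.5/6.267 = 115.6 kN·m (hogging).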